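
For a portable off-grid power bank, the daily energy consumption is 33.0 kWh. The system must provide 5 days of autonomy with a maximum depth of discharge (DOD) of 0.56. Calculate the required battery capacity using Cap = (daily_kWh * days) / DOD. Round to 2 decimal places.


Total energy needed = daily * days = 33.0 * 5 = 165.0 kWh
Account for depth of discharge:
  Cap = total_energy / DOD = 165.0 / 0.56
  Cap = 294.64 kWh

294.64


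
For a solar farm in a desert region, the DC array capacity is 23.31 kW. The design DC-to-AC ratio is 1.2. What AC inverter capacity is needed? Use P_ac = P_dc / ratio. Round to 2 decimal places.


The inverter AC capacity is determined by the DC/AC ratio.
Given: P_dc = 23.31 kW, DC/AC ratio = 1.2
P_ac = P_dc / ratio = 23.31 / 1.2
P_ac = 19.43 kW

19.43


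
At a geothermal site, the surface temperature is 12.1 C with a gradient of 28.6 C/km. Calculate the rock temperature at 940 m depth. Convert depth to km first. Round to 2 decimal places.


Convert depth to km: 940 / 1000 = 0.94 km
Temperature increase = gradient * depth_km = 28.6 * 0.94 = 26.88 C
Temperature at depth = T_surface + delta_T = 12.1 + 26.88
T = 38.98 C

38.98


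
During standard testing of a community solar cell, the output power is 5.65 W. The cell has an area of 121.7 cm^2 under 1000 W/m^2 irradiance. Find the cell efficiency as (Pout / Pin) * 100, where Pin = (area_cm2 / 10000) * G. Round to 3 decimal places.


First compute the input power:
  Pin = area_cm2 / 10000 * G = 121.7 / 10000 * 1000 = 12.17 W
Then compute efficiency:
  Efficiency = (Pout / Pin) * 100 = (5.65 / 12.17) * 100
  Efficiency = 46.426%

46.426


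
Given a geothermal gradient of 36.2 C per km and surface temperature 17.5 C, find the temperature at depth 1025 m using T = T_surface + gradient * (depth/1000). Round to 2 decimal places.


Convert depth to km: 1025 / 1000 = 1.025 km
Temperature increase = gradient * depth_km = 36.2 * 1.025 = 37.11 C
Temperature at depth = T_surface + delta_T = 17.5 + 37.11
T = 54.61 C

54.61


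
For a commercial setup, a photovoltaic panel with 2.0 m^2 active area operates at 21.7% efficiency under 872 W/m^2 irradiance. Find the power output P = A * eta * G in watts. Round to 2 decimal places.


Use the solar power formula P = A * eta * G.
Given: A = 2.0 m^2, eta = 0.217, G = 872 W/m^2
P = 2.0 * 0.217 * 872
P = 378.45 W

378.45


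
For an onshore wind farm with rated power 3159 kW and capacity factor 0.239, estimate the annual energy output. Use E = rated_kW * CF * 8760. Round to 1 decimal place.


Annual energy = rated_kW * capacity_factor * hours_per_year
Given: P_rated = 3159 kW, CF = 0.239, hours = 8760
E = 3159 * 0.239 * 8760
E = 6613808.8 kWh

6613808.8


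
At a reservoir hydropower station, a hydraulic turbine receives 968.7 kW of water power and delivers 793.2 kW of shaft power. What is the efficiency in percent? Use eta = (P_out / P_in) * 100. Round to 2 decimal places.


Turbine efficiency = (output power / input power) * 100
eta = (793.2 / 968.7) * 100
eta = 81.88%

81.88


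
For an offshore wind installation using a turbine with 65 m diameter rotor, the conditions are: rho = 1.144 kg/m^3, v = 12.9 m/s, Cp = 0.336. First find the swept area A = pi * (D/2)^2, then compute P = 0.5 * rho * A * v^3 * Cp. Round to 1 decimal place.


Step 1 -- Compute swept area:
  A = pi * (D/2)^2 = pi * (65/2)^2 = 3318.31 m^2
Step 2 -- Apply wind power equation:
  P = 0.5 * rho * A * v^3 * Cp
  v^3 = 12.9^3 = 2146.689
  P = 0.5 * 1.144 * 3318.31 * 2146.689 * 0.336
  P = 1369055.4 W

1369055.4


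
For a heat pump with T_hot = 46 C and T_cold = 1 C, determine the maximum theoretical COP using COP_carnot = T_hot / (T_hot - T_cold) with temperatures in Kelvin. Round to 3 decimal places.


Convert to Kelvin:
  T_hot = 46 + 273.15 = 319.15 K
  T_cold = 1 + 273.15 = 274.15 K
Apply Carnot COP formula:
  COP = T_hot_K / (T_hot_K - T_cold_K) = 319.15 / 45.0
  COP = 7.092

7.092


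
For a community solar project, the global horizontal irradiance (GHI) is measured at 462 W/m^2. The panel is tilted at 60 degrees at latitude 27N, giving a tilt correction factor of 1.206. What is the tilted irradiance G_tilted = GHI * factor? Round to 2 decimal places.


Identify the given values:
  GHI = 462 W/m^2, tilt correction factor = 1.206
Apply the formula G_tilted = GHI * factor:
  G_tilted = 462 * 1.206
  G_tilted = 557.17 W/m^2

557.17


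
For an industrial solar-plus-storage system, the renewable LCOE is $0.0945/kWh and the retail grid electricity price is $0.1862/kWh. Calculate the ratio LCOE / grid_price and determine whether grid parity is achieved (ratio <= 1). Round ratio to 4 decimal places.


Compare LCOE to grid price:
  LCOE = $0.0945/kWh, Grid price = $0.1862/kWh
  Ratio = LCOE / grid_price = 0.0945 / 0.1862 = 0.5075
  Grid parity achieved (ratio <= 1)? yes

0.5075


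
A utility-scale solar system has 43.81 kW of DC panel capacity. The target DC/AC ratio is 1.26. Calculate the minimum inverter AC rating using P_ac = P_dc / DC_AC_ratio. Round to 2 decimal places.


The inverter AC capacity is determined by the DC/AC ratio.
Given: P_dc = 43.81 kW, DC/AC ratio = 1.26
P_ac = P_dc / ratio = 43.81 / 1.26
P_ac = 34.77 kW

34.77


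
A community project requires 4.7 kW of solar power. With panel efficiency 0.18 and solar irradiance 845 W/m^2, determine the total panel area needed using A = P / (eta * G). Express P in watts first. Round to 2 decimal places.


Convert target power to watts: P = 4.7 * 1000 = 4700.0 W
Compute denominator: eta * G = 0.18 * 845 = 152.1
Required area A = P / (eta * G) = 4700.0 / 152.1
A = 30.90 m^2

30.90


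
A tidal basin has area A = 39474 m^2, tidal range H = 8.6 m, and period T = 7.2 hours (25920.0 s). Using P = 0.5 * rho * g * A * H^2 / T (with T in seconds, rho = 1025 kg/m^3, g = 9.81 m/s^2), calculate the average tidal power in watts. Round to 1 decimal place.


Convert period to seconds: T = 7.2 * 3600 = 25920.0 s
H^2 = 8.6^2 = 73.96
P = 0.5 * rho * g * A * H^2 / T
P = 0.5 * 1025 * 9.81 * 39474 * 73.96 / 25920.0
P = 566286.1 W

566286.1


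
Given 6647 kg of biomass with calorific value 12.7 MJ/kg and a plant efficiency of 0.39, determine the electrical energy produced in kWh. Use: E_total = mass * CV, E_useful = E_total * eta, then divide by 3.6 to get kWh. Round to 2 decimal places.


Total energy = mass * CV = 6647 * 12.7 = 84416.9 MJ
Useful energy = total * eta = 84416.9 * 0.39 = 32922.59 MJ
Convert to kWh: 32922.59 / 3.6
Useful energy = 9145.16 kWh

9145.16


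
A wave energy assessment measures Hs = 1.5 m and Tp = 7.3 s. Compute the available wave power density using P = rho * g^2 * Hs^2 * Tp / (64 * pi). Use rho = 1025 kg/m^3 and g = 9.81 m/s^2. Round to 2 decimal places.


Apply wave power formula:
  g^2 = 9.81^2 = 96.2361
  Hs^2 = 1.5^2 = 2.25
  Numerator = rho * g^2 * Hs^2 * Tp = 1025 * 96.2361 * 2.25 * 7.3 = 1620194.89
  Denominator = 64 * pi = 201.0619
  P = 1620194.89 / 201.0619 = 8058.19 W/m

8058.19


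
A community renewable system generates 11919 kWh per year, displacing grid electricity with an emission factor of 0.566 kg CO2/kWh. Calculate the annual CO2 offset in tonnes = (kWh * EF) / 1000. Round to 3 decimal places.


CO2 offset in kg = generation * emission_factor
CO2 offset = 11919 * 0.566 = 6746.15 kg
Convert to tonnes:
  CO2 offset = 6746.15 / 1000 = 6.746 tonnes

6.746


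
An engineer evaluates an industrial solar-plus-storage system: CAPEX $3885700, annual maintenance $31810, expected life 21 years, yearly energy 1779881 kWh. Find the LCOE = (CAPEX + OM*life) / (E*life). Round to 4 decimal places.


Total cost = CAPEX + OM * lifetime = 3885700 + 31810 * 21 = 3885700 + 668010 = 4553710
Total generation = annual * lifetime = 1779881 * 21 = 37377501 kWh
LCOE = 4553710 / 37377501
LCOE = 0.1218 $/kWh

0.1218


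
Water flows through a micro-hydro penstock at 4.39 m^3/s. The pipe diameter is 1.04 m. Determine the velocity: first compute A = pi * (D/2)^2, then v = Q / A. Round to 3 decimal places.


Compute pipe cross-sectional area:
  A = pi * (D/2)^2 = pi * (1.04/2)^2 = 0.8495 m^2
Calculate velocity:
  v = Q / A = 4.39 / 0.8495
  v = 5.168 m/s

5.168


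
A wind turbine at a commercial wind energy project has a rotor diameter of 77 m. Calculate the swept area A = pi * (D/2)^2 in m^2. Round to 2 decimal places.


Compute the rotor radius:
  r = D / 2 = 77 / 2 = 38.5 m
Calculate swept area:
  A = pi * r^2 = pi * 38.5^2
  A = 4656.63 m^2

4656.63


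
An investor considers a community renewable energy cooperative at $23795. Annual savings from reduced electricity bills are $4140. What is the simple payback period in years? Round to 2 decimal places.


Simple payback period = initial cost / annual savings
Payback = 23795 / 4140
Payback = 5.75 years

5.75


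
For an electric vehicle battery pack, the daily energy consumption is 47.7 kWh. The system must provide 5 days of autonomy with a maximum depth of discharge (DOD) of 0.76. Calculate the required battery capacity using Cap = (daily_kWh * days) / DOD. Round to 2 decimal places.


Total energy needed = daily * days = 47.7 * 5 = 238.5 kWh
Account for depth of discharge:
  Cap = total_energy / DOD = 238.5 / 0.76
  Cap = 313.82 kWh

313.82


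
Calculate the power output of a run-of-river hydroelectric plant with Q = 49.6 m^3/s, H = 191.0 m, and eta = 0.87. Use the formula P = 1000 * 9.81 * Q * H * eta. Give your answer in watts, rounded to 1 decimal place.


Apply the hydropower formula P = rho * g * Q * H * eta
rho * g = 1000 * 9.81 = 9810.0
P = 9810.0 * 49.6 * 191.0 * 0.87
P = 80854333.9 W

80854333.9


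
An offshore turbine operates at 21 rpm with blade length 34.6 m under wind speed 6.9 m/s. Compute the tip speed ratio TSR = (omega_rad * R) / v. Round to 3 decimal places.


Convert rotational speed to rad/s:
  omega = 21 * 2 * pi / 60 = 2.1991 rad/s
Compute tip speed:
  v_tip = omega * R = 2.1991 * 34.6 = 76.089 m/s
Tip speed ratio:
  TSR = v_tip / v_wind = 76.089 / 6.9 = 11.027

11.027


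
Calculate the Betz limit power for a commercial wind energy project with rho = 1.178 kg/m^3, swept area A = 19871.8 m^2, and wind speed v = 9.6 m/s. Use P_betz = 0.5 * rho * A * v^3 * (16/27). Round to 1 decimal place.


The Betz coefficient Cp_max = 16/27 = 0.5926
v^3 = 9.6^3 = 884.736
P_betz = 0.5 * rho * A * v^3 * Cp_max
P_betz = 0.5 * 1.178 * 19871.8 * 884.736 * 0.5926
P_betz = 6136523.8 W

6136523.8


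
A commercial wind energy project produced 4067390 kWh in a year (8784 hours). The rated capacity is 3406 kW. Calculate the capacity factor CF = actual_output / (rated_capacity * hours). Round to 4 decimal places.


Capacity factor = actual output / maximum possible output
Maximum possible = rated * hours = 3406 * 8784 = 29918304 kWh
CF = 4067390 / 29918304
CF = 0.1359

0.1359


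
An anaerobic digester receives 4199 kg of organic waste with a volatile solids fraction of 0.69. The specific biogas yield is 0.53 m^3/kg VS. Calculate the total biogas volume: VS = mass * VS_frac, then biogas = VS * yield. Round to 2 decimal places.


Compute volatile solids:
  VS = mass * VS_fraction = 4199 * 0.69 = 2897.31 kg
Calculate biogas volume:
  Biogas = VS * specific_yield = 2897.31 * 0.53
  Biogas = 1535.57 m^3

1535.57


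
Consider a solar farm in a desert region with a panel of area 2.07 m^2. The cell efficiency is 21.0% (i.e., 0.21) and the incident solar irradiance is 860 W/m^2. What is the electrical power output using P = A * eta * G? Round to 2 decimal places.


Use the solar power formula P = A * eta * G.
Given: A = 2.07 m^2, eta = 0.21, G = 860 W/m^2
P = 2.07 * 0.21 * 860
P = 373.84 W

373.84


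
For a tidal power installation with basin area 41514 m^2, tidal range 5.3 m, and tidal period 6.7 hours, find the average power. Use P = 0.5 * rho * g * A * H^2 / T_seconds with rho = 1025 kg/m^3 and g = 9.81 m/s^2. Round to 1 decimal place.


Convert period to seconds: T = 6.7 * 3600 = 24120.0 s
H^2 = 5.3^2 = 28.09
P = 0.5 * rho * g * A * H^2 / T
P = 0.5 * 1025 * 9.81 * 41514 * 28.09 / 24120.0
P = 243070.3 W

243070.3


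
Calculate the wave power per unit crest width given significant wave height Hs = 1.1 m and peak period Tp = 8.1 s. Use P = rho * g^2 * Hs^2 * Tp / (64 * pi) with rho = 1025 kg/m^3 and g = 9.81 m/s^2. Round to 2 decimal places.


Apply wave power formula:
  g^2 = 9.81^2 = 96.2361
  Hs^2 = 1.1^2 = 1.21
  Numerator = rho * g^2 * Hs^2 * Tp = 1025 * 96.2361 * 1.21 * 8.1 = 966790.27
  Denominator = 64 * pi = 201.0619
  P = 966790.27 / 201.0619 = 4808.42 W/m

4808.42


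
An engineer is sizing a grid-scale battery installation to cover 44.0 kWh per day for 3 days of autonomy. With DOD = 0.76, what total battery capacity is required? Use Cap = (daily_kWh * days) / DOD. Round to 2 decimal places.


Total energy needed = daily * days = 44.0 * 3 = 132.0 kWh
Account for depth of discharge:
  Cap = total_energy / DOD = 132.0 / 0.76
  Cap = 173.68 kWh

173.68


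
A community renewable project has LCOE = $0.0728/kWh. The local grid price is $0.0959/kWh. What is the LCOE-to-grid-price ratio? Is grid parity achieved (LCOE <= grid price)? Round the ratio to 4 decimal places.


Compare LCOE to grid price:
  LCOE = $0.0728/kWh, Grid price = $0.0959/kWh
  Ratio = LCOE / grid_price = 0.0728 / 0.0959 = 0.7591
  Grid parity achieved (ratio <= 1)? yes

0.7591


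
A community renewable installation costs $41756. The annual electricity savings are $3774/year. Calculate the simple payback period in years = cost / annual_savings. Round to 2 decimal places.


Simple payback period = initial cost / annual savings
Payback = 41756 / 3774
Payback = 11.06 years

11.06


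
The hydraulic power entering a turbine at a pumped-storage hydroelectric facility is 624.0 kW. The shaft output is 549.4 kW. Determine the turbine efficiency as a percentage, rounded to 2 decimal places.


Turbine efficiency = (output power / input power) * 100
eta = (549.4 / 624.0) * 100
eta = 88.04%

88.04


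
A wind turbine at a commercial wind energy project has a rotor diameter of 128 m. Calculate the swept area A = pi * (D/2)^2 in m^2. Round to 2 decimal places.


Compute the rotor radius:
  r = D / 2 = 128 / 2 = 64.0 m
Calculate swept area:
  A = pi * r^2 = pi * 64.0^2
  A = 12867.96 m^2

12867.96


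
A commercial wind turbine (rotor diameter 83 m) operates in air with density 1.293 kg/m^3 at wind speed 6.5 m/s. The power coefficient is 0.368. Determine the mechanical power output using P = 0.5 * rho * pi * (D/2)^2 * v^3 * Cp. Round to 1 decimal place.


Step 1 -- Compute swept area:
  A = pi * (D/2)^2 = pi * (83/2)^2 = 5410.61 m^2
Step 2 -- Apply wind power equation:
  P = 0.5 * rho * A * v^3 * Cp
  v^3 = 6.5^3 = 274.625
  P = 0.5 * 1.293 * 5410.61 * 274.625 * 0.368
  P = 353510.6 W

353510.6


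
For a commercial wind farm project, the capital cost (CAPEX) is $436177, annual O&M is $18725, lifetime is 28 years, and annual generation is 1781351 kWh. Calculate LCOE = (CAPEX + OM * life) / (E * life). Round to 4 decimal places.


Total cost = CAPEX + OM * lifetime = 436177 + 18725 * 28 = 436177 + 524300 = 960477
Total generation = annual * lifetime = 1781351 * 28 = 49877828 kWh
LCOE = 960477 / 49877828
LCOE = 0.0193 $/kWh

0.0193


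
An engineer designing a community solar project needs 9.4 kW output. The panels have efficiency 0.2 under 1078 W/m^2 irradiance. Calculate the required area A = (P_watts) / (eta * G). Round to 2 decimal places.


Convert target power to watts: P = 9.4 * 1000 = 9400.0 W
Compute denominator: eta * G = 0.2 * 1078 = 215.6
Required area A = P / (eta * G) = 9400.0 / 215.6
A = 43.60 m^2

43.60


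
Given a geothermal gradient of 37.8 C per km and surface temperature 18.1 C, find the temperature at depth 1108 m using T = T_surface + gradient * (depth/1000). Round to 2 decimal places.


Convert depth to km: 1108 / 1000 = 1.108 km
Temperature increase = gradient * depth_km = 37.8 * 1.108 = 41.88 C
Temperature at depth = T_surface + delta_T = 18.1 + 41.88
T = 59.98 C

59.98


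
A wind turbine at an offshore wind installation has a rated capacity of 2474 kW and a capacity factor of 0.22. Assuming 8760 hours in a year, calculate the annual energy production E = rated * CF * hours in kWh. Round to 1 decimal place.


Annual energy = rated_kW * capacity_factor * hours_per_year
Given: P_rated = 2474 kW, CF = 0.22, hours = 8760
E = 2474 * 0.22 * 8760
E = 4767892.8 kWh

4767892.8


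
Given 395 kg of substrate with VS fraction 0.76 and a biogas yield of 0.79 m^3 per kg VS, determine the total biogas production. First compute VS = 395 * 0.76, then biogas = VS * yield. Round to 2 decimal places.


Compute volatile solids:
  VS = mass * VS_fraction = 395 * 0.76 = 300.2 kg
Calculate biogas volume:
  Biogas = VS * specific_yield = 300.2 * 0.79
  Biogas = 237.16 m^3

237.16


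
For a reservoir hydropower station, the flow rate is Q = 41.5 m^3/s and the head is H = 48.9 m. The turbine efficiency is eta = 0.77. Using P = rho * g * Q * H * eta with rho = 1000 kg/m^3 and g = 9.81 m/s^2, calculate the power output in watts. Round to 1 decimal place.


Apply the hydropower formula P = rho * g * Q * H * eta
rho * g = 1000 * 9.81 = 9810.0
P = 9810.0 * 41.5 * 48.9 * 0.77
P = 15329101.1 W

15329101.1


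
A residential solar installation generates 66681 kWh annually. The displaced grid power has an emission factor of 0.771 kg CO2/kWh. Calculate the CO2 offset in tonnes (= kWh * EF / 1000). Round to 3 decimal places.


CO2 offset in kg = generation * emission_factor
CO2 offset = 66681 * 0.771 = 51411.05 kg
Convert to tonnes:
  CO2 offset = 51411.05 / 1000 = 51.411 tonnes

51.411


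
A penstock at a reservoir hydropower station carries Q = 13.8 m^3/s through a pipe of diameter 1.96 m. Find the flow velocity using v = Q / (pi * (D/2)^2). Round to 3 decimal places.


Compute pipe cross-sectional area:
  A = pi * (D/2)^2 = pi * (1.96/2)^2 = 3.0172 m^2
Calculate velocity:
  v = Q / A = 13.8 / 3.0172
  v = 4.574 m/s

4.574


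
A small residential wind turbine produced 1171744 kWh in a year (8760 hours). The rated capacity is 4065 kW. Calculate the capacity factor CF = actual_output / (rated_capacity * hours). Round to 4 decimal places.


Capacity factor = actual output / maximum possible output
Maximum possible = rated * hours = 4065 * 8760 = 35609400 kWh
CF = 1171744 / 35609400
CF = 0.0329

0.0329


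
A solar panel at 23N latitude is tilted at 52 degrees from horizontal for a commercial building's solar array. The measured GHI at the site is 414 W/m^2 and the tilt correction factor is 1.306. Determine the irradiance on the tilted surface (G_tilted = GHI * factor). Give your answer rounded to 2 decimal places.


Identify the given values:
  GHI = 414 W/m^2, tilt correction factor = 1.306
Apply the formula G_tilted = GHI * factor:
  G_tilted = 414 * 1.306
  G_tilted = 540.68 W/m^2

540.68


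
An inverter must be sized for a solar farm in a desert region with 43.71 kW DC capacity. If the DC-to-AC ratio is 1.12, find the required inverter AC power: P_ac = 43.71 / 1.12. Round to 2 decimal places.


The inverter AC capacity is determined by the DC/AC ratio.
Given: P_dc = 43.71 kW, DC/AC ratio = 1.12
P_ac = P_dc / ratio = 43.71 / 1.12
P_ac = 39.03 kW

39.03


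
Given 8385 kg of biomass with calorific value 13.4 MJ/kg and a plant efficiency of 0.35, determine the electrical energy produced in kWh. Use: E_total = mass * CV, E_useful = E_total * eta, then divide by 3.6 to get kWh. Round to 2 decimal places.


Total energy = mass * CV = 8385 * 13.4 = 112359.0 MJ
Useful energy = total * eta = 112359.0 * 0.35 = 39325.65 MJ
Convert to kWh: 39325.65 / 3.6
Useful energy = 10923.79 kWh

10923.79


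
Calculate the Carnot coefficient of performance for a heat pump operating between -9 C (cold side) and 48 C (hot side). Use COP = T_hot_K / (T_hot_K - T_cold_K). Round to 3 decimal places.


Convert to Kelvin:
  T_hot = 48 + 273.15 = 321.15 K
  T_cold = -9 + 273.15 = 264.15 K
Apply Carnot COP formula:
  COP = T_hot_K / (T_hot_K - T_cold_K) = 321.15 / 57.0
  COP = 5.634

5.634


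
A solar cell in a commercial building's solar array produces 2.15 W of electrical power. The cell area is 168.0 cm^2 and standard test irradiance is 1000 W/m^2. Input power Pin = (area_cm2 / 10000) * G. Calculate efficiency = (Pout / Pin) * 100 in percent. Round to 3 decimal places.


First compute the input power:
  Pin = area_cm2 / 10000 * G = 168.0 / 10000 * 1000 = 16.8 W
Then compute efficiency:
  Efficiency = (Pout / Pin) * 100 = (2.15 / 16.8) * 100
  Efficiency = 12.798%

12.798


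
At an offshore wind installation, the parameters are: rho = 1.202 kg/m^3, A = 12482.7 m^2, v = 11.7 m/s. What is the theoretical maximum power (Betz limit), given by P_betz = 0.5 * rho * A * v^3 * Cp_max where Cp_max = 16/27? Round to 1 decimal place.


The Betz coefficient Cp_max = 16/27 = 0.5926
v^3 = 11.7^3 = 1601.613
P_betz = 0.5 * rho * A * v^3 * Cp_max
P_betz = 0.5 * 1.202 * 12482.7 * 1601.613 * 0.5926
P_betz = 7120275.7 W

7120275.7


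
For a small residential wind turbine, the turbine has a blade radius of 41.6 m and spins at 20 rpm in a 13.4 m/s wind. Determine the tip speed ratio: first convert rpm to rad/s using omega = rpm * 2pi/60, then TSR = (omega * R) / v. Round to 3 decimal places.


Convert rotational speed to rad/s:
  omega = 20 * 2 * pi / 60 = 2.0944 rad/s
Compute tip speed:
  v_tip = omega * R = 2.0944 * 41.6 = 87.127 m/s
Tip speed ratio:
  TSR = v_tip / v_wind = 87.127 / 13.4 = 6.502

6.502


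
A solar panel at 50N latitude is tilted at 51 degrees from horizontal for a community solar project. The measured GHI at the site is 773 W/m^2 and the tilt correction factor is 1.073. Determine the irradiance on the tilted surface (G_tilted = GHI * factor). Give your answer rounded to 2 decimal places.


Identify the given values:
  GHI = 773 W/m^2, tilt correction factor = 1.073
Apply the formula G_tilted = GHI * factor:
  G_tilted = 773 * 1.073
  G_tilted = 829.43 W/m^2

829.43


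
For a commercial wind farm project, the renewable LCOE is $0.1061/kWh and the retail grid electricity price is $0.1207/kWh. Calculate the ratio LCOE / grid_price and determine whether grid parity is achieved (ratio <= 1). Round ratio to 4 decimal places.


Compare LCOE to grid price:
  LCOE = $0.1061/kWh, Grid price = $0.1207/kWh
  Ratio = LCOE / grid_price = 0.1061 / 0.1207 = 0.8790
  Grid parity achieved (ratio <= 1)? yes

0.8790


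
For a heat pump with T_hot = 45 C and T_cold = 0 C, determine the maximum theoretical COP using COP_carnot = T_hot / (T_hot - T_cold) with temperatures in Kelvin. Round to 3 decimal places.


Convert to Kelvin:
  T_hot = 45 + 273.15 = 318.15 K
  T_cold = 0 + 273.15 = 273.15 K
Apply Carnot COP formula:
  COP = T_hot_K / (T_hot_K - T_cold_K) = 318.15 / 45.0
  COP = 7.070

7.070


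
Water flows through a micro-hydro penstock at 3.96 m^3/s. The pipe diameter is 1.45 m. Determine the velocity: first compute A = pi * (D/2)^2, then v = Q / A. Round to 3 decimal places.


Compute pipe cross-sectional area:
  A = pi * (D/2)^2 = pi * (1.45/2)^2 = 1.6513 m^2
Calculate velocity:
  v = Q / A = 3.96 / 1.6513
  v = 2.398 m/s

2.398


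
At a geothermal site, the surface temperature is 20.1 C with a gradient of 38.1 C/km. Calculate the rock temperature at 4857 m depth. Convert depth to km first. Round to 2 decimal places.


Convert depth to km: 4857 / 1000 = 4.857 km
Temperature increase = gradient * depth_km = 38.1 * 4.857 = 185.05 C
Temperature at depth = T_surface + delta_T = 20.1 + 185.05
T = 205.15 C

205.15


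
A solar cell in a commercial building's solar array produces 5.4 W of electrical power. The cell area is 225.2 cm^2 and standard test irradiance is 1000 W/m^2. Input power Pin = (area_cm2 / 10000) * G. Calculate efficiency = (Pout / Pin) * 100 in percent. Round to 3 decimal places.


First compute the input power:
  Pin = area_cm2 / 10000 * G = 225.2 / 10000 * 1000 = 22.52 W
Then compute efficiency:
  Efficiency = (Pout / Pin) * 100 = (5.4 / 22.52) * 100
  Efficiency = 23.979%

23.979


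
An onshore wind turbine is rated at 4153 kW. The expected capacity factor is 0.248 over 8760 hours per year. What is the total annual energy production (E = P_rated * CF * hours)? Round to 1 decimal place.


Annual energy = rated_kW * capacity_factor * hours_per_year
Given: P_rated = 4153 kW, CF = 0.248, hours = 8760
E = 4153 * 0.248 * 8760
E = 9022309.4 kWh

9022309.4


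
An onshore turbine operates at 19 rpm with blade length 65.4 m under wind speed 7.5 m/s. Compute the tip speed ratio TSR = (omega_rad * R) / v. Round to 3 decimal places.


Convert rotational speed to rad/s:
  omega = 19 * 2 * pi / 60 = 1.9897 rad/s
Compute tip speed:
  v_tip = omega * R = 1.9897 * 65.4 = 130.125 m/s
Tip speed ratio:
  TSR = v_tip / v_wind = 130.125 / 7.5 = 17.350

17.350


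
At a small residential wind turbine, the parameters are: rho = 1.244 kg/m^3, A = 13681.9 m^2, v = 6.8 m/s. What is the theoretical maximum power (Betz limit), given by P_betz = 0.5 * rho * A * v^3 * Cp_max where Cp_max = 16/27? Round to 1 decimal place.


The Betz coefficient Cp_max = 16/27 = 0.5926
v^3 = 6.8^3 = 314.432
P_betz = 0.5 * rho * A * v^3 * Cp_max
P_betz = 0.5 * 1.244 * 13681.9 * 314.432 * 0.5926
P_betz = 1585695.4 W

1585695.4


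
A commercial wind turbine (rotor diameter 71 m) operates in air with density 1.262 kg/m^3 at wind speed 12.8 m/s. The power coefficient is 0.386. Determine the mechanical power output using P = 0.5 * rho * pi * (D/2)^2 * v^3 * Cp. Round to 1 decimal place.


Step 1 -- Compute swept area:
  A = pi * (D/2)^2 = pi * (71/2)^2 = 3959.19 m^2
Step 2 -- Apply wind power equation:
  P = 0.5 * rho * A * v^3 * Cp
  v^3 = 12.8^3 = 2097.152
  P = 0.5 * 1.262 * 3959.19 * 2097.152 * 0.386
  P = 2022335.2 W

2022335.2


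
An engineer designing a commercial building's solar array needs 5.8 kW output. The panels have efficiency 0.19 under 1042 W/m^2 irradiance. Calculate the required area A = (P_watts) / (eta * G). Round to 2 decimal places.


Convert target power to watts: P = 5.8 * 1000 = 5800.0 W
Compute denominator: eta * G = 0.19 * 1042 = 197.98
Required area A = P / (eta * G) = 5800.0 / 197.98
A = 29.30 m^2

29.30


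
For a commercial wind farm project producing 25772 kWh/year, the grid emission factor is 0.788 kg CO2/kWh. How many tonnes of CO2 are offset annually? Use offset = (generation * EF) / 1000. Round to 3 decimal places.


CO2 offset in kg = generation * emission_factor
CO2 offset = 25772 * 0.788 = 20308.34 kg
Convert to tonnes:
  CO2 offset = 20308.34 / 1000 = 20.308 tonnes

20.308


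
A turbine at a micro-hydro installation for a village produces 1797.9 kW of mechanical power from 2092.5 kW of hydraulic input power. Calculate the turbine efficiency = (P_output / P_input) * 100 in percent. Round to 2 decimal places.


Turbine efficiency = (output power / input power) * 100
eta = (1797.9 / 2092.5) * 100
eta = 85.92%

85.92


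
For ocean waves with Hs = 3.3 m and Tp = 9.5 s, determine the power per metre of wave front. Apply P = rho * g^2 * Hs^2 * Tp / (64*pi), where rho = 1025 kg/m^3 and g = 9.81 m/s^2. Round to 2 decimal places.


Apply wave power formula:
  g^2 = 9.81^2 = 96.2361
  Hs^2 = 3.3^2 = 10.89
  Numerator = rho * g^2 * Hs^2 * Tp = 1025 * 96.2361 * 10.89 * 9.5 = 10205008.37
  Denominator = 64 * pi = 201.0619
  P = 10205008.37 / 201.0619 = 50755.55 W/m

50755.55


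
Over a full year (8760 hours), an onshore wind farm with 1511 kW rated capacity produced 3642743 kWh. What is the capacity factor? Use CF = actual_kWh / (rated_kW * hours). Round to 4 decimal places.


Capacity factor = actual output / maximum possible output
Maximum possible = rated * hours = 1511 * 8760 = 13236360 kWh
CF = 3642743 / 13236360
CF = 0.2752

0.2752


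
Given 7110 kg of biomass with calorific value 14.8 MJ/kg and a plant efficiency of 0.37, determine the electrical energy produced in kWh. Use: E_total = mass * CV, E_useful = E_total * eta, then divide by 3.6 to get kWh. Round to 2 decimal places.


Total energy = mass * CV = 7110 * 14.8 = 105228.0 MJ
Useful energy = total * eta = 105228.0 * 0.37 = 38934.36 MJ
Convert to kWh: 38934.36 / 3.6
Useful energy = 10815.10 kWh

10815.10


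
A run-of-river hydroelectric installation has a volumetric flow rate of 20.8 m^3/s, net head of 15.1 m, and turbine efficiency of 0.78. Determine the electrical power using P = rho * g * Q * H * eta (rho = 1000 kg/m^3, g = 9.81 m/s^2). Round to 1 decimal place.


Apply the hydropower formula P = rho * g * Q * H * eta
rho * g = 1000 * 9.81 = 9810.0
P = 9810.0 * 20.8 * 15.1 * 0.78
P = 2403277.3 W

2403277.3


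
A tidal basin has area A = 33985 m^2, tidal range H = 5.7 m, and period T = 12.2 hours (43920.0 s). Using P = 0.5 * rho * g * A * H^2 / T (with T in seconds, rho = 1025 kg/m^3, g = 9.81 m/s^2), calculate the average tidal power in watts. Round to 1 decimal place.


Convert period to seconds: T = 12.2 * 3600 = 43920.0 s
H^2 = 5.7^2 = 32.49
P = 0.5 * rho * g * A * H^2 / T
P = 0.5 * 1025 * 9.81 * 33985 * 32.49 / 43920.0
P = 126397.2 W

126397.2


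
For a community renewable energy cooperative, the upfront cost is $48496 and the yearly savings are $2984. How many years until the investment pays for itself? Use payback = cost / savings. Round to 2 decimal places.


Simple payback period = initial cost / annual savings
Payback = 48496 / 2984
Payback = 16.25 years

16.25


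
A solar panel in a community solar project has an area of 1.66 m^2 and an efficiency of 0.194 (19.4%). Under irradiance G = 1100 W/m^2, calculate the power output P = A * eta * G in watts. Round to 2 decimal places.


Use the solar power formula P = A * eta * G.
Given: A = 1.66 m^2, eta = 0.194, G = 1100 W/m^2
P = 1.66 * 0.194 * 1100
P = 354.24 W

354.24


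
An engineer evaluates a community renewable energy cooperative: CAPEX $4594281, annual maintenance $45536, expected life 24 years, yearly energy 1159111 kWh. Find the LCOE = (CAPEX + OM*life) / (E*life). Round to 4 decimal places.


Total cost = CAPEX + OM * lifetime = 4594281 + 45536 * 24 = 4594281 + 1092864 = 5687145
Total generation = annual * lifetime = 1159111 * 24 = 27818664 kWh
LCOE = 5687145 / 27818664
LCOE = 0.2044 $/kWh

0.2044


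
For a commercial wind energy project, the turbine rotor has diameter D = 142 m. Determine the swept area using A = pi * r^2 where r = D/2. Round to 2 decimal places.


Compute the rotor radius:
  r = D / 2 = 142 / 2 = 71.0 m
Calculate swept area:
  A = pi * r^2 = pi * 71.0^2
  A = 15836.77 m^2

15836.77


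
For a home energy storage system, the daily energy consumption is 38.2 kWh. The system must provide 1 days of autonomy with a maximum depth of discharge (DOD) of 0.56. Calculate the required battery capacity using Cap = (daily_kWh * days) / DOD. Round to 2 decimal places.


Total energy needed = daily * days = 38.2 * 1 = 38.2 kWh
Account for depth of discharge:
  Cap = total_energy / DOD = 38.2 / 0.56
  Cap = 68.21 kWh

68.21


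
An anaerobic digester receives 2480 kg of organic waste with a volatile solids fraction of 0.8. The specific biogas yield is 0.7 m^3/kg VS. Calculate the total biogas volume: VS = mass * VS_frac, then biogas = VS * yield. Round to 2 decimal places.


Compute volatile solids:
  VS = mass * VS_fraction = 2480 * 0.8 = 1984.0 kg
Calculate biogas volume:
  Biogas = VS * specific_yield = 1984.0 * 0.7
  Biogas = 1388.80 m^3

1388.80


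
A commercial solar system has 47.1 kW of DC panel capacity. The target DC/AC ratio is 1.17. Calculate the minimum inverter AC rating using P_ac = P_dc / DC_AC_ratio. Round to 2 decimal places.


The inverter AC capacity is determined by the DC/AC ratio.
Given: P_dc = 47.1 kW, DC/AC ratio = 1.17
P_ac = P_dc / ratio = 47.1 / 1.17
P_ac = 40.26 kW

40.26


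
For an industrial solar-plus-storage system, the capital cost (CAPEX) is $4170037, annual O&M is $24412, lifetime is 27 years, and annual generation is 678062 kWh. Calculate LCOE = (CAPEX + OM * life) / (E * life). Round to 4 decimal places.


Total cost = CAPEX + OM * lifetime = 4170037 + 24412 * 27 = 4170037 + 659124 = 4829161
Total generation = annual * lifetime = 678062 * 27 = 18307674 kWh
LCOE = 4829161 / 18307674
LCOE = 0.2638 $/kWh

0.2638


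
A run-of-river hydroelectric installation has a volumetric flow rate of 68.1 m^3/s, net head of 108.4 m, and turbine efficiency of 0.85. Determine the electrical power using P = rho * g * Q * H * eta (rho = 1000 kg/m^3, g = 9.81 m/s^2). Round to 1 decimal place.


Apply the hydropower formula P = rho * g * Q * H * eta
rho * g = 1000 * 9.81 = 9810.0
P = 9810.0 * 68.1 * 108.4 * 0.85
P = 61555140.5 W

61555140.5


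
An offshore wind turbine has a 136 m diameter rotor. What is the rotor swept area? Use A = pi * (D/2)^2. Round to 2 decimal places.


Compute the rotor radius:
  r = D / 2 = 136 / 2 = 68.0 m
Calculate swept area:
  A = pi * r^2 = pi * 68.0^2
  A = 14526.72 m^2

14526.72


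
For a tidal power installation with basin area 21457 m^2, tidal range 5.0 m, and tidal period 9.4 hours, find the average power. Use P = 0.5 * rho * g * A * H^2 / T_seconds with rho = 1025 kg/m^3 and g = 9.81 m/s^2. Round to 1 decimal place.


Convert period to seconds: T = 9.4 * 3600 = 33840.0 s
H^2 = 5.0^2 = 25.0
P = 0.5 * rho * g * A * H^2 / T
P = 0.5 * 1025 * 9.81 * 21457 * 25.0 / 33840.0
P = 79696.9 W

79696.9


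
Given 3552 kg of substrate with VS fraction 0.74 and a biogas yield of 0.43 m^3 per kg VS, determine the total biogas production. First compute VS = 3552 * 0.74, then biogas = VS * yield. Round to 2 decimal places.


Compute volatile solids:
  VS = mass * VS_fraction = 3552 * 0.74 = 2628.48 kg
Calculate biogas volume:
  Biogas = VS * specific_yield = 2628.48 * 0.43
  Biogas = 1130.25 m^3

1130.25


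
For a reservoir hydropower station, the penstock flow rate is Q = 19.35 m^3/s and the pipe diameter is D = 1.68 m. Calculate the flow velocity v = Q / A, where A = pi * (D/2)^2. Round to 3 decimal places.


Compute pipe cross-sectional area:
  A = pi * (D/2)^2 = pi * (1.68/2)^2 = 2.2167 m^2
Calculate velocity:
  v = Q / A = 19.35 / 2.2167
  v = 8.729 m/s

8.729


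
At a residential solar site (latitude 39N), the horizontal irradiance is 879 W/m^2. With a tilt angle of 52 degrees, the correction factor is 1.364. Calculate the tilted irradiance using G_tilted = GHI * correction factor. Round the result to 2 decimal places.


Identify the given values:
  GHI = 879 W/m^2, tilt correction factor = 1.364
Apply the formula G_tilted = GHI * factor:
  G_tilted = 879 * 1.364
  G_tilted = 1198.96 W/m^2

1198.96


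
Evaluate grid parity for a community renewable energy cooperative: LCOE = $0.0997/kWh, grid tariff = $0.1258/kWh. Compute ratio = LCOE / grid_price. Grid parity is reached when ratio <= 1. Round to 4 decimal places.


Compare LCOE to grid price:
  LCOE = $0.0997/kWh, Grid price = $0.1258/kWh
  Ratio = LCOE / grid_price = 0.0997 / 0.1258 = 0.7925
  Grid parity achieved (ratio <= 1)? yes

0.7925


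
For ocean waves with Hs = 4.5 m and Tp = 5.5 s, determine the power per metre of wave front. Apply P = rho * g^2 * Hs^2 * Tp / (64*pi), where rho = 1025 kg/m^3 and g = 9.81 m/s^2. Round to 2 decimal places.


Apply wave power formula:
  g^2 = 9.81^2 = 96.2361
  Hs^2 = 4.5^2 = 20.25
  Numerator = rho * g^2 * Hs^2 * Tp = 1025 * 96.2361 * 20.25 * 5.5 = 10986253.03
  Denominator = 64 * pi = 201.0619
  P = 10986253.03 / 201.0619 = 54641.14 W/m

54641.14


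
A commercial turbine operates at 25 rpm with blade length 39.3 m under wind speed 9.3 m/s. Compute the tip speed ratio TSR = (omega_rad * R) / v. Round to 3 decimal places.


Convert rotational speed to rad/s:
  omega = 25 * 2 * pi / 60 = 2.618 rad/s
Compute tip speed:
  v_tip = omega * R = 2.618 * 39.3 = 102.887 m/s
Tip speed ratio:
  TSR = v_tip / v_wind = 102.887 / 9.3 = 11.063

11.063


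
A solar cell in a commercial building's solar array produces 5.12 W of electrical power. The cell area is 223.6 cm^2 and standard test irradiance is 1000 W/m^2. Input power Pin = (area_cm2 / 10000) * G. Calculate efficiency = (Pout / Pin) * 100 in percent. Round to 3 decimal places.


First compute the input power:
  Pin = area_cm2 / 10000 * G = 223.6 / 10000 * 1000 = 22.36 W
Then compute efficiency:
  Efficiency = (Pout / Pin) * 100 = (5.12 / 22.36) * 100
  Efficiency = 22.898%

22.898


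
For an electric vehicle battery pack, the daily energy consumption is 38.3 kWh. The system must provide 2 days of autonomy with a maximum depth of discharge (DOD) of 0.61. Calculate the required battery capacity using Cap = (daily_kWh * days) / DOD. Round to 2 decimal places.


Total energy needed = daily * days = 38.3 * 2 = 76.6 kWh
Account for depth of discharge:
  Cap = total_energy / DOD = 76.6 / 0.61
  Cap = 125.57 kWh

125.57


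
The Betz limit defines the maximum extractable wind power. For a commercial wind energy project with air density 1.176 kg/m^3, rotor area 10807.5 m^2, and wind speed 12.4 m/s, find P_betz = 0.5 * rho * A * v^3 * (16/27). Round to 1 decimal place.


The Betz coefficient Cp_max = 16/27 = 0.5926
v^3 = 12.4^3 = 1906.624
P_betz = 0.5 * rho * A * v^3 * Cp_max
P_betz = 0.5 * 1.176 * 10807.5 * 1906.624 * 0.5926
P_betz = 7179990.1 W

7179990.1


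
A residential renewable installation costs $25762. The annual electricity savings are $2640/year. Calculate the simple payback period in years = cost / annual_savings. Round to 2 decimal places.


Simple payback period = initial cost / annual savings
Payback = 25762 / 2640
Payback = 9.76 years

9.76


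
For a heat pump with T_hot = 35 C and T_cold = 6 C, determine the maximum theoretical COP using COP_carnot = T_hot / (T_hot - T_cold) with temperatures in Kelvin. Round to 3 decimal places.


Convert to Kelvin:
  T_hot = 35 + 273.15 = 308.15 K
  T_cold = 6 + 273.15 = 279.15 K
Apply Carnot COP formula:
  COP = T_hot_K / (T_hot_K - T_cold_K) = 308.15 / 29.0
  COP = 10.626

10.626


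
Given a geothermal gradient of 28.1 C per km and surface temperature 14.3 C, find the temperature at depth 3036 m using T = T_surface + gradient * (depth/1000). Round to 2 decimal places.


Convert depth to km: 3036 / 1000 = 3.036 km
Temperature increase = gradient * depth_km = 28.1 * 3.036 = 85.31 C
Temperature at depth = T_surface + delta_T = 14.3 + 85.31
T = 99.61 C

99.61


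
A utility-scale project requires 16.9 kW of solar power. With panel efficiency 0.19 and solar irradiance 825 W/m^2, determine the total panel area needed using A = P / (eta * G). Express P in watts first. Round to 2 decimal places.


Convert target power to watts: P = 16.9 * 1000 = 16900.0 W
Compute denominator: eta * G = 0.19 * 825 = 156.75
Required area A = P / (eta * G) = 16900.0 / 156.75
A = 107.81 m^2

107.81


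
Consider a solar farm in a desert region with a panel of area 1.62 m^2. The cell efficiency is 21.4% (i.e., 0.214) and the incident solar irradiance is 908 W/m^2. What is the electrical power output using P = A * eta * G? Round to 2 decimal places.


Use the solar power formula P = A * eta * G.
Given: A = 1.62 m^2, eta = 0.214, G = 908 W/m^2
P = 1.62 * 0.214 * 908
P = 314.79 W

314.79


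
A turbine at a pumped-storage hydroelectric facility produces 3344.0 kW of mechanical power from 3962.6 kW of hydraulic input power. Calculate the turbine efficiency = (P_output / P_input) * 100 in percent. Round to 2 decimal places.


Turbine efficiency = (output power / input power) * 100
eta = (3344.0 / 3962.6) * 100
eta = 84.39%

84.39


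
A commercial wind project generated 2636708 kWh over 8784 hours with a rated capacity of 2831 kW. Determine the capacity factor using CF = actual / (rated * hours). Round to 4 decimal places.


Capacity factor = actual output / maximum possible output
Maximum possible = rated * hours = 2831 * 8784 = 24867504 kWh
CF = 2636708 / 24867504
CF = 0.1060

0.1060


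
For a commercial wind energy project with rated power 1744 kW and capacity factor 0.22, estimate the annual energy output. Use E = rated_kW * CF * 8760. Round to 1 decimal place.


Annual energy = rated_kW * capacity_factor * hours_per_year
Given: P_rated = 1744 kW, CF = 0.22, hours = 8760
E = 1744 * 0.22 * 8760
E = 3361036.8 kWh

3361036.8
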